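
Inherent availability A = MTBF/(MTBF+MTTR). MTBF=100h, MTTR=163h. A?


Availability = MTBF / (MTBF + MTTR)
Availability = 100 / (100 + 163)
Availability = 100 / 263
Availability = 38.0228%

38.0228%


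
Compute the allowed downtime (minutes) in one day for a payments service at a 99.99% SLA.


Formula: allowed downtime = period * (100 - SLA) / 100
Period (day) = 1440 minutes
Unavailability fraction = (100 - 99.99) / 100
Allowed downtime = 1440 * (100 - 99.99) / 100
Allowed downtime = 0.144 minutes

0.144 minutes


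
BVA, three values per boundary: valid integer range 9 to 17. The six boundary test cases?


Range: [9, 17]
Boundaries: just below min, min, min+1, max-1, max, just above max
Values: [8, 9, 10, 16, 17, 18]

[8, 9, 10, 16, 17, 18]


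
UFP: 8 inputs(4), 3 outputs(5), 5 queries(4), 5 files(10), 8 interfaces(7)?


UFP = EI*4 + EO*5 + EQ*4 + ILF*10 + EIF*7
UFP = 8*4 + 3*5 + 5*4 + 5*10 + 8*7
UFP = 32 + 15 + 20 + 50 + 56
UFP = 173

173


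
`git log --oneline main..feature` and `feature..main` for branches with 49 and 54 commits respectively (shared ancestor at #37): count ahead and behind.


Common ancestor: commit #37
feature commits after divergence: 49 - 37 = 12
main commits after divergence: 54 - 37 = 17
feature is 12 commits ahead of main
main is 17 commits ahead of feature

feature ahead: 12, main ahead: 17


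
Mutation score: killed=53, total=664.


Mutation score = killed / total * 100
Mutation score = 53 / 664 * 100
Mutation score = 7.98%

7.98%


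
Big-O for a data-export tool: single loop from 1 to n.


Reasoning: one pass through n items
Complexity: O(n)

O(n)


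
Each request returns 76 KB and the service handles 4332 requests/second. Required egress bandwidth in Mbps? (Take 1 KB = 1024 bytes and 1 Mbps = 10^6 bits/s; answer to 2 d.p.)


Formula: Mbps = payload_bytes * RPS * 8 / 1e6
Payload per request = 76 KB = 76 * 1024 = 77824 bytes
Total bytes/sec = 77824 * 4332 = 337133568
Total bits/sec = 337133568 * 8 = 2697068544
Mbps = 2697068544 / 1e6 = 2697.07

2697.07 Mbps


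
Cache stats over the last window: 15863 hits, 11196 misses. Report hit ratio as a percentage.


Formula: hit rate = hits / (hits + misses) * 100
hit rate = 15863 / (15863 + 11196) * 100
hit rate = 15863 / 27059 * 100
hit rate = 58.62%

58.62%


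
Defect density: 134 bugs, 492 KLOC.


Defect density = defects / KLOC
Defect density = 134 / 492
Defect density = 0.272 defects/KLOC

0.272 defects/KLOC


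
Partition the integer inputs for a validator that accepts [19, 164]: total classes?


Valid range: [19, 164]
Class 1: x < 19 — invalid
Class 2: 19 ≤ x ≤ 164 — valid
Class 3: x > 164 — invalid
Total equivalence classes: 3

3 equivalence classes


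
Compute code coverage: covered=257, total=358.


Coverage = covered / total * 100
Coverage = 257 / 358 * 100
Coverage = 71.79%

71.79%


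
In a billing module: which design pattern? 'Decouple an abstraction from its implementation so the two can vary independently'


This matches the Bridge pattern

Bridge


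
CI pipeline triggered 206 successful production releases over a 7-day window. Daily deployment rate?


Formula: deployments per day = releases / days
= 206 / 7
= 29.429 deploys/day
(equivalently, 206.0 deploys/week)

29.429 deploys/day


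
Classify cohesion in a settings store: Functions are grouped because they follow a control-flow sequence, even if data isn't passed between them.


Reasoning: Grouped by order of execution within a routine, not by data flow
Type: Procedural cohesion

Procedural cohesion


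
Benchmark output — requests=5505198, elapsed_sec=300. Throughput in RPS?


Formula: throughput = requests / seconds
throughput = 5505198 / 300
throughput = 18350.66 requests/second

18350.66 requests/second


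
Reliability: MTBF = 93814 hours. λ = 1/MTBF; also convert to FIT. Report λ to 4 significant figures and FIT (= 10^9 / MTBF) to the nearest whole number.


Formula: λ = 1 / MTBF; FIT = λ × 1e9 = 1e9 / MTBF
λ = 1 / 93814 ≈ 1.066e-05 failures/hour
FIT = 1e9 / 93814 ≈ 10659 failures per 1e9 hours (nearest whole number)

λ = 1.066e-05 /h, FIT = 10659


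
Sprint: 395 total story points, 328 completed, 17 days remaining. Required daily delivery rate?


Formula: Required rate = Remaining points / Days left
Remaining = 395 - 328 = 67 points
Required rate = 67 / 17 = 3.94 points/day

3.94 points/day


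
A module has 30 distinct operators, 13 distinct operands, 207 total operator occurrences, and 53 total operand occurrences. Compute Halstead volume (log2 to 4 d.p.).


Formula: V = N * log2(η), where N = N1 + N2 and η = η1 + η2
η = 30 + 13 = 43
N = 207 + 53 = 260
log2(43) ≈ 5.4263
V = 260 * 5.4263 = 1410.84

1410.84


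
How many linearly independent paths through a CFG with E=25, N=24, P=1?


Formula: V(G) = E - N + 2P
V(G) = 25 - 24 + 2*1
V(G) = 1 + 2
V(G) = 3

3


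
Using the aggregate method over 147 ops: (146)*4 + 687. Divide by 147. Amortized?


Formula: Amortized cost = Total cost / Operations
Total cost = (146 * 4) + (1 * 687)
Total cost = 584 + 687 = 1271
Amortized = 1271 / 147 = 8.6463

8.6463


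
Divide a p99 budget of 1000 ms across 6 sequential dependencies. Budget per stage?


Formula: per_stage = total_budget / stages
per_stage = 1000 / 6
per_stage = 166.67 ms

166.67 ms


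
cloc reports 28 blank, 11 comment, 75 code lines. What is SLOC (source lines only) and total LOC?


Total LOC = blank + comment + code
Total LOC = 28 + 11 + 75 = 114
SLOC (source only) = code = 75

Total LOC: 114, SLOC: 75


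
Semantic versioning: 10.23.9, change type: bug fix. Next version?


Current: 10.23.9
Change category: 'bug fix' → patch bump
SemVer rule: patch bump → increment PATCH (MAJOR and MINOR unchanged)
New: 10.23.10

10.23.10


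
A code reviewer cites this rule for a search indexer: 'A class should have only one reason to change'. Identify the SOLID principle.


This describes the Single Responsibility Principle (SRP)

Single Responsibility Principle (SRP)


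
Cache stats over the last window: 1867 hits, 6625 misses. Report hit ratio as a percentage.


Formula: hit rate = hits / (hits + misses) * 100
hit rate = 1867 / (1867 + 6625) * 100
hit rate = 1867 / 8492 * 100
hit rate = 21.99%

21.99%


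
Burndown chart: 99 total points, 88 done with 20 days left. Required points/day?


Formula: Required rate = Remaining points / Days left
Remaining = 99 - 88 = 11 points
Required rate = 11 / 20 = 0.55 points/day

0.55 points/day


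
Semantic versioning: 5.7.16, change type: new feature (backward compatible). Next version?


Current: 5.7.16
Change category: 'new feature (backward compatible)' → minor bump
SemVer rule: minor bump → increment MINOR, reset PATCH to 0 (MAJOR unchanged)
New: 5.8.0

5.8.0


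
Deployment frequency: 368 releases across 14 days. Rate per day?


Formula: deployments per day = releases / days
= 368 / 14
= 26.286 deploys/day
(equivalently, 184.0 deploys/week)

26.286 deploys/day


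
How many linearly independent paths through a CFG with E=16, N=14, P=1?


Formula: V(G) = E - N + 2P
V(G) = 16 - 14 + 2*1
V(G) = 2 + 2
V(G) = 4

4


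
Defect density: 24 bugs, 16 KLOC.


Defect density = defects / KLOC
Defect density = 24 / 16
Defect density = 1.5 defects/KLOC

1.5 defects/KLOC


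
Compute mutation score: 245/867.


Mutation score = killed / total * 100
Mutation score = 245 / 867 * 100
Mutation score = 28.26%

28.26%


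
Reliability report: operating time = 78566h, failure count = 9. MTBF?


Formula: MTBF = Total operating time / Number of failures
MTBF = 78566 / 9
MTBF = 8729.56 hours

8729.56 hours


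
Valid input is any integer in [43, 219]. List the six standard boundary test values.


Range: [43, 219]
Boundaries: just below min, min, min+1, max-1, max, just above max
Values: [42, 43, 44, 218, 219, 220]

[42, 43, 44, 218, 219, 220]


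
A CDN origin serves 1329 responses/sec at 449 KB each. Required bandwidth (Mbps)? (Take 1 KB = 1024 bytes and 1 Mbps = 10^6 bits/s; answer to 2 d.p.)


Formula: Mbps = payload_bytes * RPS * 8 / 1e6
Payload per request = 449 KB = 449 * 1024 = 459776 bytes
Total bytes/sec = 459776 * 1329 = 611042304
Total bits/sec = 611042304 * 8 = 4888338432
Mbps = 4888338432 / 1e6 = 4888.34

4888.34 Mbps


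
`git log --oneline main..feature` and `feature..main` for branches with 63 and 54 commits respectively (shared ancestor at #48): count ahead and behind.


Common ancestor: commit #48
feature commits after divergence: 63 - 48 = 15
main commits after divergence: 54 - 48 = 6
feature is 15 commits ahead of main
main is 6 commits ahead of feature

feature ahead: 15, main ahead: 6


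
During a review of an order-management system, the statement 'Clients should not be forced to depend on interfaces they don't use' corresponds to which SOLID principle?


This describes the Interface Segregation Principle (ISP)

Interface Segregation Principle (ISP)


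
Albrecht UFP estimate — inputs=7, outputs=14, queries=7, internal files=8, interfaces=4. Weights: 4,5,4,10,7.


UFP = EI*4 + EO*5 + EQ*4 + ILF*10 + EIF*7
UFP = 7*4 + 14*5 + 7*4 + 8*10 + 4*7
UFP = 28 + 70 + 28 + 80 + 28
UFP = 234

234


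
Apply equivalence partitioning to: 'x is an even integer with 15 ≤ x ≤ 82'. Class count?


Constraint: even integers in [15, 82]
Class 1: x < 15 — out-of-range invalid
Class 2: x in [15,82] but odd — wrong type invalid
Class 3: x in [15,82] and even — valid
Class 4: x > 82 — out-of-range invalid
Total equivalence classes: 4

4 equivalence classes


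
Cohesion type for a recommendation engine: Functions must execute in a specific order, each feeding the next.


Reasoning: Output of one is input to next
Type: Sequential cohesion

Sequential cohesion


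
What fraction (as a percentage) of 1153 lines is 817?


Coverage = covered / total * 100
Coverage = 817 / 1153 * 100
Coverage = 70.86%

70.86%


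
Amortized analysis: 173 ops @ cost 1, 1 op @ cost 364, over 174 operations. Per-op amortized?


Formula: Amortized cost = Total cost / Operations
Total cost = (173 * 1) + (1 * 364)
Total cost = 173 + 364 = 537
Amortized = 537 / 174 = 3.0862

3.0862


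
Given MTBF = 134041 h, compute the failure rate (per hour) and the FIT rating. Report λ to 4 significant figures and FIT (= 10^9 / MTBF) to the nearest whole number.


Formula: λ = 1 / MTBF; FIT = λ × 1e9 = 1e9 / MTBF
λ = 1 / 134041 ≈ 7.460e-06 failures/hour
FIT = 1e9 / 134041 ≈ 7460 failures per 1e9 hours (nearest whole number)

λ = 7.460e-06 /h, FIT = 7460


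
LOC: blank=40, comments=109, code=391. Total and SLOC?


Total LOC = blank + comment + code
Total LOC = 40 + 109 + 391 = 540
SLOC (source only) = code = 391

Total LOC: 540, SLOC: 391


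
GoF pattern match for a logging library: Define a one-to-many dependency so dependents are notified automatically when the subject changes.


This matches the Observer pattern

Observer


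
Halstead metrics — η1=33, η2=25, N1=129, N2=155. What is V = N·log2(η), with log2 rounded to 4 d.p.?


Formula: V = N * log2(η), where N = N1 + N2 and η = η1 + η2
η = 33 + 25 = 58
N = 129 + 155 = 284
log2(58) ≈ 5.8580
V = 284 * 5.8580 = 1663.67

1663.67


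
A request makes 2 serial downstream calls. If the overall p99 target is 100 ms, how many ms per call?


Formula: per_stage = total_budget / stages
per_stage = 100 / 2
per_stage = 50.0 ms

50.0 ms


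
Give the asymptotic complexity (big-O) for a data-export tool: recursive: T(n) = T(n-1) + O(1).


Reasoning: linear recursion with constant work per frame
Complexity: O(n)

O(n)


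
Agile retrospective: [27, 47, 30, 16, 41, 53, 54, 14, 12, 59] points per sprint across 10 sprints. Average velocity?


Formula: Avg velocity = Total points / Number of sprints
Points: [27, 47, 30, 16, 41, 53, 54, 14, 12, 59]
Sum = 27 + 47 + 30 + 16 + 41 + 53 + 54 + 14 + 12 + 59 = 353
Avg velocity = 353 / 10 = 35.3 points/sprint

35.3 points/sprint


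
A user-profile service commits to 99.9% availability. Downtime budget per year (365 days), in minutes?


Formula: allowed downtime = period * (100 - SLA) / 100
Period (year (365 days)) = 525600 minutes
Unavailability fraction = (100 - 99.9) / 100
Allowed downtime = 525600 * (100 - 99.9) / 100
Allowed downtime = 525.6 minutes

525.6 minutes


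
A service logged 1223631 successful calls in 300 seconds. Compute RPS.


Formula: throughput = requests / seconds
throughput = 1223631 / 300
throughput = 4078.77 requests/second

4078.77 requests/second


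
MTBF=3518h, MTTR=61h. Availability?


Availability = MTBF / (MTBF + MTTR)
Availability = 3518 / (3518 + 61)
Availability = 3518 / 3579
Availability = 98.2956%

98.2956%


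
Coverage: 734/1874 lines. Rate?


Coverage = covered / total * 100
Coverage = 734 / 1874 * 100
Coverage = 39.17%

39.17%


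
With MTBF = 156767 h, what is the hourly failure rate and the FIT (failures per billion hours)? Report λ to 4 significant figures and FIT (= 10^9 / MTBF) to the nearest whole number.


Formula: λ = 1 / MTBF; FIT = λ × 1e9 = 1e9 / MTBF
λ = 1 / 156767 ≈ 6.379e-06 failures/hour
FIT = 1e9 / 156767 ≈ 6379 failures per 1e9 hours (nearest whole number)

λ = 6.379e-06 /h, FIT = 6379


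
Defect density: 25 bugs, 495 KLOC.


Defect density = defects / KLOC
Defect density = 25 / 495
Defect density = 0.051 defects/KLOC

0.051 defects/KLOC


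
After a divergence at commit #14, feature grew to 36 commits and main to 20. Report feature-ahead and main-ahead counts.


Common ancestor: commit #14
feature commits after divergence: 36 - 14 = 22
main commits after divergence: 20 - 14 = 6
feature is 22 commits ahead of main
main is 6 commits ahead of feature

feature ahead: 22, main ahead: 6


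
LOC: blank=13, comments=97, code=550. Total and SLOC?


Total LOC = blank + comment + code
Total LOC = 13 + 97 + 550 = 660
SLOC (source only) = code = 550

Total LOC: 660, SLOC: 550


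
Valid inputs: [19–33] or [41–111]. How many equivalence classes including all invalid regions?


Valid ranges: [19,33] and [41,111]
Class 1: x < 19 — invalid
Class 2: 19 ≤ x ≤ 33 — valid
Class 3: 33 < x < 41 — invalid (gap between ranges)
Class 4: 41 ≤ x ≤ 111 — valid
Class 5: x > 111 — invalid
Total equivalence classes: 5

5 equivalence classes


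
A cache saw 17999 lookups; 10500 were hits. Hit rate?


Formula: hit rate = hits / (hits + misses) * 100
hit rate = 10500 / (10500 + 7499) * 100
hit rate = 10500 / 17999 * 100
hit rate = 58.34%

58.34%


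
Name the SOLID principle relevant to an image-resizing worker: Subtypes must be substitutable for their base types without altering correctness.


This describes the Liskov Substitution Principle (LSP)

Liskov Substitution Principle (LSP)


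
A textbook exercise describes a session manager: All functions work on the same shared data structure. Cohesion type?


Reasoning: Functions share data
Type: Communicational cohesion

Communicational cohesion


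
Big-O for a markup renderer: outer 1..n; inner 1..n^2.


Reasoning: n times n^2
Complexity: O(n^3)

O(n^3)


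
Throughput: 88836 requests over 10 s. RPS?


Formula: throughput = requests / seconds
throughput = 88836 / 10
throughput = 8883.6 requests/second

8883.6 requests/second


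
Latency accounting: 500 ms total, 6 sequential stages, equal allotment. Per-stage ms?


Formula: per_stage = total_budget / stages
per_stage = 500 / 6
per_stage = 83.33 ms

83.33 ms


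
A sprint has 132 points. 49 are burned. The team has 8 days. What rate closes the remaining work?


Formula: Required rate = Remaining points / Days left
Remaining = 132 - 49 = 83 points
Required rate = 83 / 8 = 10.38 points/day

10.38 points/day


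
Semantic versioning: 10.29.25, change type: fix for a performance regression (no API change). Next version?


Current: 10.29.25
Change category: 'fix for a performance regression (no API change)' → patch bump
SemVer rule: patch bump → increment PATCH (MAJOR and MINOR unchanged)
New: 10.29.26

10.29.26


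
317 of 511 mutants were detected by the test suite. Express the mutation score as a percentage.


Mutation score = killed / total * 100
Mutation score = 317 / 511 * 100
Mutation score = 62.04%

62.04%


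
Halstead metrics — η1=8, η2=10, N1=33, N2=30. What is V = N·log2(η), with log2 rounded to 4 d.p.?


Formula: V = N * log2(η), where N = N1 + N2 and η = η1 + η2
η = 8 + 10 = 18
N = 33 + 30 = 63
log2(18) ≈ 4.1699
V = 63 * 4.1699 = 262.70

262.70


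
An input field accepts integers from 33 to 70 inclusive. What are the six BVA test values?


Range: [33, 70]
Boundaries: just below min, min, min+1, max-1, max, just above max
Values: [32, 33, 34, 69, 70, 71]

[32, 33, 34, 69, 70, 71]


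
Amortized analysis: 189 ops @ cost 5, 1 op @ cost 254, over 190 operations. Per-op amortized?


Formula: Amortized cost = Total cost / Operations
Total cost = (189 * 5) + (1 * 254)
Total cost = 945 + 254 = 1199
Amortized = 1199 / 190 = 6.3105

6.3105


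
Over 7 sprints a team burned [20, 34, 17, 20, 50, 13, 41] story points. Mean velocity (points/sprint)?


Formula: Avg velocity = Total points / Number of sprints
Points: [20, 34, 17, 20, 50, 13, 41]
Sum = 20 + 34 + 17 + 20 + 50 + 13 + 41 = 195
Avg velocity = 195 / 7 = 27.86 points/sprint

27.86 points/sprint


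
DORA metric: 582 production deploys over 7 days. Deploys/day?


Formula: deployments per day = releases / days
= 582 / 7
= 83.143 deploys/day
(equivalently, 582.0 deploys/week)

83.143 deploys/day


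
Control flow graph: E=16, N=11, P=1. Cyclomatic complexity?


Formula: V(G) = E - N + 2P
V(G) = 16 - 11 + 2*1
V(G) = 5 + 2
V(G) = 7

7


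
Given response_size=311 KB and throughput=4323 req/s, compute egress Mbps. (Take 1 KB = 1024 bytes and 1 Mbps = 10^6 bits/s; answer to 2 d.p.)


Formula: Mbps = payload_bytes * RPS * 8 / 1e6
Payload per request = 311 KB = 311 * 1024 = 318464 bytes
Total bytes/sec = 318464 * 4323 = 1376719872
Total bits/sec = 1376719872 * 8 = 11013758976
Mbps = 11013758976 / 1e6 = 11013.76

11013.76 Mbps


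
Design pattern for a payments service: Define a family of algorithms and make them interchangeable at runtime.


This matches the Strategy pattern

Strategy


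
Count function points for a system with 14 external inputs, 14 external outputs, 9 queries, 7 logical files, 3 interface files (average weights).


UFP = EI*4 + EO*5 + EQ*4 + ILF*10 + EIF*7
UFP = 14*4 + 14*5 + 9*4 + 7*10 + 3*7
UFP = 56 + 70 + 36 + 70 + 21
UFP = 253

253


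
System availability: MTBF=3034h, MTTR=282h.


Availability = MTBF / (MTBF + MTTR)
Availability = 3034 / (3034 + 282)
Availability = 3034 / 3316
Availability = 91.4958%

91.4958%


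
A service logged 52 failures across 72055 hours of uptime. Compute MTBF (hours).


Formula: MTBF = Total operating time / Number of failures
MTBF = 72055 / 52
MTBF = 1385.67 hours

1385.67 hours


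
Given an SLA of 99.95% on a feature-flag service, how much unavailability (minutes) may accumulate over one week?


Formula: allowed downtime = period * (100 - SLA) / 100
Period (week) = 10080 minutes
Unavailability fraction = (100 - 99.95) / 100
Allowed downtime = 10080 * (100 - 99.95) / 100
Allowed downtime = 5.04 minutes

5.04 minutes


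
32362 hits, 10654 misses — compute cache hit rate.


Formula: hit rate = hits / (hits + misses) * 100
hit rate = 32362 / (32362 + 10654) * 100
hit rate = 32362 / 43016 * 100
hit rate = 75.23%

75.23%


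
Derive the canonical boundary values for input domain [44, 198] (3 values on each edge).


Range: [44, 198]
Boundaries: just below min, min, min+1, max-1, max, just above max
Values: [43, 44, 45, 197, 198, 199]

[43, 44, 45, 197, 198, 199]


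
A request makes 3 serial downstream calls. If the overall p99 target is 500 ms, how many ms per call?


Formula: per_stage = total_budget / stages
per_stage = 500 / 3
per_stage = 166.67 ms

166.67 ms


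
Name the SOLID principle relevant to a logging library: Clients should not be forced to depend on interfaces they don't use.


This describes the Interface Segregation Principle (ISP)

Interface Segregation Principle (ISP)


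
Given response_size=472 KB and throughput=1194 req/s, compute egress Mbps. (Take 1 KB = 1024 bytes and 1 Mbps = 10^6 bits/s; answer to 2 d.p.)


Formula: Mbps = payload_bytes * RPS * 8 / 1e6
Payload per request = 472 KB = 472 * 1024 = 483328 bytes
Total bytes/sec = 483328 * 1194 = 577093632
Total bits/sec = 577093632 * 8 = 4616749056
Mbps = 4616749056 / 1e6 = 4616.75

4616.75 Mbps


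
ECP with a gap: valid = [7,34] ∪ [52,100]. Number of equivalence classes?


Valid ranges: [7,34] and [52,100]
Class 1: x < 7 — invalid
Class 2: 7 ≤ x ≤ 34 — valid
Class 3: 34 < x < 52 — invalid (gap between ranges)
Class 4: 52 ≤ x ≤ 100 — valid
Class 5: x > 100 — invalid
Total equivalence classes: 5

5 equivalence classes


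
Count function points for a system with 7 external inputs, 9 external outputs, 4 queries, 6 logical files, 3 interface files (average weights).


UFP = EI*4 + EO*5 + EQ*4 + ILF*10 + EIF*7
UFP = 7*4 + 9*5 + 4*4 + 6*10 + 3*7
UFP = 28 + 45 + 16 + 60 + 21
UFP = 170

170


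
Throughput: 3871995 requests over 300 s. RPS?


Formula: throughput = requests / seconds
throughput = 3871995 / 300
throughput = 12906.65 requests/second

12906.65 requests/second


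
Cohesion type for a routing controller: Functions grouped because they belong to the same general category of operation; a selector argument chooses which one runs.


Reasoning: Grouped by category of activity, not by data or sequence
Type: Logical cohesion

Logical cohesion


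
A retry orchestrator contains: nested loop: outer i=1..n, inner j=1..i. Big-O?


Reasoning: triangle: n(n+1)/2 ~ n^2/2
Complexity: O(n^2)

O(n^2)


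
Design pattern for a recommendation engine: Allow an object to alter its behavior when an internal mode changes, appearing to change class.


This matches the State pattern

State


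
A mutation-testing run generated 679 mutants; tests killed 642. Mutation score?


Mutation score = killed / total * 100
Mutation score = 642 / 679 * 100
Mutation score = 94.55%

94.55%


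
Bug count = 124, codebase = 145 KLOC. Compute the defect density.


Defect density = defects / KLOC
Defect density = 124 / 145
Defect density = 0.855 defects/KLOC

0.855 defects/KLOC


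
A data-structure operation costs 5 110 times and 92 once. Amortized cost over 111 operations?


Formula: Amortized cost = Total cost / Operations
Total cost = (110 * 5) + (1 * 92)
Total cost = 550 + 92 = 642
Amortized = 642 / 111 = 5.7838

5.7838


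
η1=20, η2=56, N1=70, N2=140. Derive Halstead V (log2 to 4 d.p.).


Formula: V = N * log2(η), where N = N1 + N2 and η = η1 + η2
η = 20 + 56 = 76
N = 70 + 140 = 210
log2(76) ≈ 6.2479
V = 210 * 6.2479 = 1312.06

1312.06


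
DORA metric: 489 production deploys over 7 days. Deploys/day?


Formula: deployments per day = releases / days
= 489 / 7
= 69.857 deploys/day
(equivalently, 489.0 deploys/week)

69.857 deploys/day


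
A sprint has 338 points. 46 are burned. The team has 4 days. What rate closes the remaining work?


Formula: Required rate = Remaining points / Days left
Remaining = 338 - 46 = 292 points
Required rate = 292 / 4 = 73.0 points/day

73.0 points/day


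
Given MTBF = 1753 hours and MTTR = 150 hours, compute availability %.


Availability = MTBF / (MTBF + MTTR)
Availability = 1753 / (1753 + 150)
Availability = 1753 / 1903
Availability = 92.1177%

92.1177%


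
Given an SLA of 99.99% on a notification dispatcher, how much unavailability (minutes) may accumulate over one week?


Formula: allowed downtime = period * (100 - SLA) / 100
Period (week) = 10080 minutes
Unavailability fraction = (100 - 99.99) / 100
Allowed downtime = 10080 * (100 - 99.99) / 100
Allowed downtime = 1.008 minutes

1.008 minutes


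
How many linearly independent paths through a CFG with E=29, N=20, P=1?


Formula: V(G) = E - N + 2P
V(G) = 29 - 20 + 2*1
V(G) = 9 + 2
V(G) = 11

11


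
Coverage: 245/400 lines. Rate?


Coverage = covered / total * 100
Coverage = 245 / 400 * 100
Coverage = 61.25%

61.25%


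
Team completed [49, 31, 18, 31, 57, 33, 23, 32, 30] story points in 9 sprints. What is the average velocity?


Formula: Avg velocity = Total points / Number of sprints
Points: [49, 31, 18, 31, 57, 33, 23, 32, 30]
Sum = 49 + 31 + 18 + 31 + 57 + 33 + 23 + 32 + 30 = 304
Avg velocity = 304 / 9 = 33.78 points/sprint

33.78 points/sprint


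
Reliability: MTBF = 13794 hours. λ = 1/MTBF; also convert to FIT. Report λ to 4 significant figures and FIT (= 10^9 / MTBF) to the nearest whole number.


Formula: λ = 1 / MTBF; FIT = λ × 1e9 = 1e9 / MTBF
λ = 1 / 13794 ≈ 7.250e-05 failures/hour
FIT = 1e9 / 13794 ≈ 72495 failures per 1e9 hours (nearest whole number)

λ = 7.250e-05 /h, FIT = 72495


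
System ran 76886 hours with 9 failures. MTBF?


Formula: MTBF = Total operating time / Number of failures
MTBF = 76886 / 9
MTBF = 8542.89 hours

8542.89 hours


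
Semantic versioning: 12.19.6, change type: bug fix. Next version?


Current: 12.19.6
Change category: 'bug fix' → patch bump
SemVer rule: patch bump → increment PATCH (MAJOR and MINOR unchanged)
New: 12.19.7

12.19.7


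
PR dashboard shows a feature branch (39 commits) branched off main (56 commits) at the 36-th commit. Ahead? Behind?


Common ancestor: commit #36
feature commits after divergence: 39 - 36 = 3
main commits after divergence: 56 - 36 = 20
feature is 3 commits ahead of main
main is 20 commits ahead of feature

feature ahead: 3, main ahead: 20


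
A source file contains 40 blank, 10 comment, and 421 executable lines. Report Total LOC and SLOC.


Total LOC = blank + comment + code
Total LOC = 40 + 10 + 421 = 471
SLOC (source only) = code = 421

Total LOC: 471, SLOC: 421


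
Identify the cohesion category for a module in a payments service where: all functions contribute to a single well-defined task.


Reasoning: Best: single purpose
Type: Functional cohesion

Functional cohesion


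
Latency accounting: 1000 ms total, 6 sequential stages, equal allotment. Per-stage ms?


Formula: per_stage = total_budget / stages
per_stage = 1000 / 6
per_stage = 166.67 ms

166.67 ms


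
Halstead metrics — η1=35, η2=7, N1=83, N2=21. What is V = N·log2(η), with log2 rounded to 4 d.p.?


Formula: V = N * log2(η), where N = N1 + N2 and η = η1 + η2
η = 35 + 7 = 42
N = 83 + 21 = 104
log2(42) ≈ 5.3923
V = 104 * 5.3923 = 560.80

560.80


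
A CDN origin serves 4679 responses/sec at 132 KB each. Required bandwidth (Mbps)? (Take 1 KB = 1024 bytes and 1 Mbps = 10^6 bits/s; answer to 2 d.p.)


Formula: Mbps = payload_bytes * RPS * 8 / 1e6
Payload per request = 132 KB = 132 * 1024 = 135168 bytes
Total bytes/sec = 135168 * 4679 = 632451072
Total bits/sec = 632451072 * 8 = 5059608576
Mbps = 5059608576 / 1e6 = 5059.61

5059.61 Mbps


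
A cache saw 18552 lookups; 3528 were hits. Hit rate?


Formula: hit rate = hits / (hits + misses) * 100
hit rate = 3528 / (3528 + 15024) * 100
hit rate = 3528 / 18552 * 100
hit rate = 19.02%

19.02%


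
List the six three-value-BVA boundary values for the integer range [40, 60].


Range: [40, 60]
Boundaries: just below min, min, min+1, max-1, max, just above max
Values: [39, 40, 41, 59, 60, 61]

[39, 40, 41, 59, 60, 61]


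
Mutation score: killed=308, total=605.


Mutation score = killed / total * 100
Mutation score = 308 / 605 * 100
Mutation score = 50.91%

50.91%


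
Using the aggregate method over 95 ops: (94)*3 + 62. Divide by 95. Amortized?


Formula: Amortized cost = Total cost / Operations
Total cost = (94 * 3) + (1 * 62)
Total cost = 282 + 62 = 344
Amortized = 344 / 95 = 3.6211

3.6211


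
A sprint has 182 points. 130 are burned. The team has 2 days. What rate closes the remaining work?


Formula: Required rate = Remaining points / Days left
Remaining = 182 - 130 = 52 points
Required rate = 52 / 2 = 26.0 points/day

26.0 points/day


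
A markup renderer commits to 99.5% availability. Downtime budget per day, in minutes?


Formula: allowed downtime = period * (100 - SLA) / 100
Period (day) = 1440 minutes
Unavailability fraction = (100 - 99.5) / 100
Allowed downtime = 1440 * (100 - 99.5) / 100
Allowed downtime = 7.2 minutes

7.2 minutes


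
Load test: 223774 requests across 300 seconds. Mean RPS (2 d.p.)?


Formula: throughput = requests / seconds
throughput = 223774 / 300
throughput = 745.91 requests/second

745.91 requests/second


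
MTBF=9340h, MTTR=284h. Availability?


Availability = MTBF / (MTBF + MTTR)
Availability = 9340 / (9340 + 284)
Availability = 9340 / 9624
Availability = 97.049%

97.049%


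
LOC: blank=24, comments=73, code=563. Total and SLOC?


Total LOC = blank + comment + code
Total LOC = 24 + 73 + 563 = 660
SLOC (source only) = code = 563

Total LOC: 660, SLOC: 563


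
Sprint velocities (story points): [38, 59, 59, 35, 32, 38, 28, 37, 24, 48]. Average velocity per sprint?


Formula: Avg velocity = Total points / Number of sprints
Points: [38, 59, 59, 35, 32, 38, 28, 37, 24, 48]
Sum = 38 + 59 + 59 + 35 + 32 + 38 + 28 + 37 + 24 + 48 = 398
Avg velocity = 398 / 10 = 39.8 points/sprint

39.8 points/sprint


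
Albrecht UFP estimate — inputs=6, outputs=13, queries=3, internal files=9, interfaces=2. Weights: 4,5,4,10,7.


UFP = EI*4 + EO*5 + EQ*4 + ILF*10 + EIF*7
UFP = 6*4 + 13*5 + 3*4 + 9*10 + 2*7
UFP = 24 + 65 + 12 + 90 + 14
UFP = 205

205


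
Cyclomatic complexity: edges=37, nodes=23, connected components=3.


Formula: V(G) = E - N + 2P
V(G) = 37 - 23 + 2*3
V(G) = 14 + 6
V(G) = 20

20


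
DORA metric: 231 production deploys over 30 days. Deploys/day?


Formula: deployments per day = releases / days
= 231 / 30
= 7.7 deploys/day
(equivalently, 53.9 deploys/week)

7.7 deploys/day


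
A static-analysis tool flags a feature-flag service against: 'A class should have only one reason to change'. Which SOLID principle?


This describes the Single Responsibility Principle (SRP)

Single Responsibility Principle (SRP)


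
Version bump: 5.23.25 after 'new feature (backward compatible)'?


Current: 5.23.25
Change category: 'new feature (backward compatible)' → minor bump
SemVer rule: minor bump → increment MINOR, reset PATCH to 0 (MAJOR unchanged)
New: 5.24.0

5.24.0


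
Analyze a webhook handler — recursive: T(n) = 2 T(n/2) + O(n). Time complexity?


Reasoning: master theorem case 2 (merge-sort recurrence)
Complexity: O(n log n)

O(n log n)


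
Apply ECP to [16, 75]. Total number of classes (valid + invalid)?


Valid range: [16, 75]
Class 1: x < 16 — invalid
Class 2: 16 ≤ x ≤ 75 — valid
Class 3: x > 75 — invalid
Total equivalence classes: 3

3 equivalence classes


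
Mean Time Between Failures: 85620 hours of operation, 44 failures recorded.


Formula: MTBF = Total operating time / Number of failures
MTBF = 85620 / 44
MTBF = 1945.91 hours

1945.91 hours


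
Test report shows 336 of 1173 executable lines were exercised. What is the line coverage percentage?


Coverage = covered / total * 100
Coverage = 336 / 1173 * 100
Coverage = 28.64%

28.64%


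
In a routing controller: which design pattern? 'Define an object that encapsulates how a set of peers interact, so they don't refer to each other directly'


This matches the Mediator pattern

Mediator


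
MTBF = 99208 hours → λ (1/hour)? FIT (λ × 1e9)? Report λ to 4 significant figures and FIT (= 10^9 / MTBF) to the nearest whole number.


Formula: λ = 1 / MTBF; FIT = λ × 1e9 = 1e9 / MTBF
λ = 1 / 99208 ≈ 1.008e-05 failures/hour
FIT = 1e9 / 99208 ≈ 10080 failures per 1e9 hours (nearest whole number)

λ = 1.008e-05 /h, FIT = 10080


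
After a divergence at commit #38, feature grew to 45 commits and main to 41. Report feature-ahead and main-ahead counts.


Common ancestor: commit #38
feature commits after divergence: 45 - 38 = 7
main commits after divergence: 41 - 38 = 3
feature is 7 commits ahead of main
main is 3 commits ahead of feature

feature ahead: 7, main ahead: 3


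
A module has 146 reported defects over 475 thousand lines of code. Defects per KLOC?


Defect density = defects / KLOC
Defect density = 146 / 475
Defect density = 0.307 defects/KLOC

0.307 defects/KLOC


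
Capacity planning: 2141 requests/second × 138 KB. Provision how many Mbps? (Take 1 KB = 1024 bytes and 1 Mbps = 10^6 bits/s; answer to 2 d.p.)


Formula: Mbps = payload_bytes * RPS * 8 / 1e6
Payload per request = 138 KB = 138 * 1024 = 141312 bytes
Total bytes/sec = 141312 * 2141 = 302548992
Total bits/sec = 302548992 * 8 = 2420391936
Mbps = 2420391936 / 1e6 = 2420.39

2420.39 Mbps


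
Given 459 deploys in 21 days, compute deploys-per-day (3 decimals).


Formula: deployments per day = releases / days
= 459 / 21
= 21.857 deploys/day
(equivalently, 153.0 deploys/week)

21.857 deploys/day


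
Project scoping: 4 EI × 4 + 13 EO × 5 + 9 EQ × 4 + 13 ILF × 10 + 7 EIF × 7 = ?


UFP = EI*4 + EO*5 + EQ*4 + ILF*10 + EIF*7
UFP = 4*4 + 13*5 + 9*4 + 13*10 + 7*7
UFP = 16 + 65 + 36 + 130 + 49
UFP = 296

296


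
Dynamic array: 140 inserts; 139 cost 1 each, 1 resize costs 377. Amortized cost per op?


Formula: Amortized cost = Total cost / Operations
Total cost = (139 * 1) + (1 * 377)
Total cost = 139 + 377 = 516
Amortized = 516 / 140 = 3.6857

3.6857


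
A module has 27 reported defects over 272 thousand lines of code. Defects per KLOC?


Defect density = defects / KLOC
Defect density = 27 / 272
Defect density = 0.099 defects/KLOC

0.099 defects/KLOC


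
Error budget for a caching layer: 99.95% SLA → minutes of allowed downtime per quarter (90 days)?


Formula: allowed downtime = period * (100 - SLA) / 100
Period (quarter (90 days)) = 129600 minutes
Unavailability fraction = (100 - 99.95) / 100
Allowed downtime = 129600 * (100 - 99.95) / 100
Allowed downtime = 64.8 minutes

64.8 minutes


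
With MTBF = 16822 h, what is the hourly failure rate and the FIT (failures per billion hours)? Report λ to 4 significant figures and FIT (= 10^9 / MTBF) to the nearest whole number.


Formula: λ = 1 / MTBF; FIT = λ × 1e9 = 1e9 / MTBF
λ = 1 / 16822 ≈ 5.945e-05 failures/hour
FIT = 1e9 / 16822 ≈ 59446 failures per 1e9 hours (nearest whole number)

λ = 5.945e-05 /h, FIT = 59446


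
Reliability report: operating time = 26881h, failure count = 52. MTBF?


Formula: MTBF = Total operating time / Number of failures
MTBF = 26881 / 52
MTBF = 516.94 hours

516.94 hours


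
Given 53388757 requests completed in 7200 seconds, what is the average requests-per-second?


Formula: throughput = requests / seconds
throughput = 53388757 / 7200
throughput = 7415.11 requests/second

7415.11 requests/second


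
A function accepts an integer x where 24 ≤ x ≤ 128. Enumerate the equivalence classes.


Valid range: [24, 128]
Class 1: x < 24 — invalid
Class 2: 24 ≤ x ≤ 128 — valid
Class 3: x > 128 — invalid
Total equivalence classes: 3

3 equivalence classes


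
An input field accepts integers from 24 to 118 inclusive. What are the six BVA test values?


Range: [24, 118]
Boundaries: just below min, min, min+1, max-1, max, just above max
Values: [23, 24, 25, 117, 118, 119]

[23, 24, 25, 117, 118, 119]


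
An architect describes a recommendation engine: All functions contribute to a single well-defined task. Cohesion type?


Reasoning: Best: single purpose
Type: Functional cohesion

Functional cohesion


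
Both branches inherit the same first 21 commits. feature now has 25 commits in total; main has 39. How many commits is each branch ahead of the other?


Common ancestor: commit #21
feature commits after divergence: 25 - 21 = 4
main commits after divergence: 39 - 21 = 18
feature is 4 commits ahead of main
main is 18 commits ahead of feature

feature ahead: 4, main ahead: 18


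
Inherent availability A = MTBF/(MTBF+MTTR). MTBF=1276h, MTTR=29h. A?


Availability = MTBF / (MTBF + MTTR)
Availability = 1276 / (1276 + 29)
Availability = 1276 / 1305
Availability = 97.7778%

97.7778%


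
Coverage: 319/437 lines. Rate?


Coverage = covered / total * 100
Coverage = 319 / 437 * 100
Coverage = 73.0%

73.0%


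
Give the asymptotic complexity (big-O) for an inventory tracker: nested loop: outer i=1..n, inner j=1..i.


Reasoning: triangle: n(n+1)/2 ~ n^2/2
Complexity: O(n^2)

O(n^2)


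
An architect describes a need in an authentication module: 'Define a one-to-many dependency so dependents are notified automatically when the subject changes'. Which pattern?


This matches the Observer pattern

Observer


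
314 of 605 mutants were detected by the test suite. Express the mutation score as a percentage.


Mutation score = killed / total * 100
Mutation score = 314 / 605 * 100
Mutation score = 51.9%

51.9%


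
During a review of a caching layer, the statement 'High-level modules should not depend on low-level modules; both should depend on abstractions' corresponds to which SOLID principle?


This describes the Dependency Inversion Principle (DIP)

Dependency Inversion Principle (DIP)


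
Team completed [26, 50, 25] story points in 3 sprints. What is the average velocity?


Formula: Avg velocity = Total points / Number of sprints
Points: [26, 50, 25]
Sum = 26 + 50 + 25 = 101
Avg velocity = 101 / 3 = 33.67 points/sprint

33.67 points/sprint


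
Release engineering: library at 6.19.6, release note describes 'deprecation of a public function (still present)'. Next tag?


Current: 6.19.6
Change category: 'deprecation of a public function (still present)' → minor bump
SemVer rule: minor bump → increment MINOR, reset PATCH to 0 (MAJOR unchanged)
New: 6.20.0

6.20.0


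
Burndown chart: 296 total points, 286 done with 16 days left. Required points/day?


Formula: Required rate = Remaining points / Days left
Remaining = 296 - 286 = 10 points
Required rate = 10 / 16 = 0.63 points/day

0.63 points/day


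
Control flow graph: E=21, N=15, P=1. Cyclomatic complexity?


Formula: V(G) = E - N + 2P
V(G) = 21 - 15 + 2*1
V(G) = 6 + 2
V(G) = 8

8


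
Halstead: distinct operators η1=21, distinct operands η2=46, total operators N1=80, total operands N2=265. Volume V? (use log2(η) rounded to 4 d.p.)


Formula: V = N * log2(η), where N = N1 + N2 and η = η1 + η2
η = 21 + 46 = 67
N = 80 + 265 = 345
log2(67) ≈ 6.0661
V = 345 * 6.0661 = 2092.80

2092.80


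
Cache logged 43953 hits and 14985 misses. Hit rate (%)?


Formula: hit rate = hits / (hits + misses) * 100
hit rate = 43953 / (43953 + 14985) * 100
hit rate = 43953 / 58938 * 100
hit rate = 74.57%

74.57%


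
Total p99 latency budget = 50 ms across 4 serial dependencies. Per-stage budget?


Formula: per_stage = total_budget / stages
per_stage = 50 / 4
per_stage = 12.5 ms

12.5 ms


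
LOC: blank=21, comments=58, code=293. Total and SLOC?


Total LOC = blank + comment + code
Total LOC = 21 + 58 + 293 = 372
SLOC (source only) = code = 293

Total LOC: 372, SLOC: 293


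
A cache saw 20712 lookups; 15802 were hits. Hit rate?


Formula: hit rate = hits / (hits + misses) * 100
hit rate = 15802 / (15802 + 4910) * 100
hit rate = 15802 / 20712 * 100
hit rate = 76.29%

76.29%


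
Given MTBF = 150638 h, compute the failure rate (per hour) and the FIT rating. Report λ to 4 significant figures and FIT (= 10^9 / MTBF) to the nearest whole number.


Formula: λ = 1 / MTBF; FIT = λ × 1e9 = 1e9 / MTBF
λ = 1 / 150638 ≈ 6.638e-06 failures/hour
FIT = 1e9 / 150638 ≈ 6638 failures per 1e9 hours (nearest whole number)

λ = 6.638e-06 /h, FIT = 6638
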